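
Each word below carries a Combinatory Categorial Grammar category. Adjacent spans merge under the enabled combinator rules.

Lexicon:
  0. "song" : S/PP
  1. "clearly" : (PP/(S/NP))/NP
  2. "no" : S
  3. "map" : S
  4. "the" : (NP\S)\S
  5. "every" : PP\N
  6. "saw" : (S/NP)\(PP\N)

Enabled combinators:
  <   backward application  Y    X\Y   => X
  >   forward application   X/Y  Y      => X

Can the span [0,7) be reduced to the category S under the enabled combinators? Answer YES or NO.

[0,7] S   >
  [0,1] "song" : S/PP
  [1,7] PP   >
    [1,5] PP/(S/NP)   >
      [1,2] "clearly" : (PP/(S/NP))/NP
      [2,5] NP   <
        [2,3] "no" : S
        [3,5] NP\S   <
          [3,4] "map" : S
          [4,5] "the" : (NP\S)\S
    [5,7] S/NP   <
      [5,6] "every" : PP\N
      [6,7] "saw" : (S/NP)\(PP\N)

YES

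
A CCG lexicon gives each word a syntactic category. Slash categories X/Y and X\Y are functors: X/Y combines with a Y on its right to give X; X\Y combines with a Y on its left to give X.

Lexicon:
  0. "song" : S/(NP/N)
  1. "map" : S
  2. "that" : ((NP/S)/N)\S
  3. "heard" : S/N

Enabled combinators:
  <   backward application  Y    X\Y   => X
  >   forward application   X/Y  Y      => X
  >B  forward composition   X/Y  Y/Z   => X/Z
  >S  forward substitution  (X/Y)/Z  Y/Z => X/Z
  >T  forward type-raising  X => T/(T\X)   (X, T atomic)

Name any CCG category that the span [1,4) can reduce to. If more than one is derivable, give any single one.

[0,4] S   >
  [0,1] "song" : S/(NP/N)
  [1,4] NP/N   >S
    [1,3] (NP/S)/N   <
      [1,2] "map" : S
      [2,3] "that" : ((NP/S)/N)\S
    [3,4] "heard" : S/N

NP/N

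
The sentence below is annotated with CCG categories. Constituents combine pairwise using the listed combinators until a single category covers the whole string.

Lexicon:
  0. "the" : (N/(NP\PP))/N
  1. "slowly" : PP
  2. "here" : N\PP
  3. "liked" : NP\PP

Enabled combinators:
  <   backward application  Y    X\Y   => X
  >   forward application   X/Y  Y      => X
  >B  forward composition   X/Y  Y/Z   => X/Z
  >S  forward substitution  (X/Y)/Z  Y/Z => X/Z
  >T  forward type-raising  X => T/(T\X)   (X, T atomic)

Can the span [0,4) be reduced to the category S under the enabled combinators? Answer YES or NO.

NO

(N/(NP\PP))/N PP N\PP NP\PP
CKY chart[0,4] = {N, N/(N\N), NP/(NP\N), PP/(PP\N), S/(S\N)}; S ∉ chart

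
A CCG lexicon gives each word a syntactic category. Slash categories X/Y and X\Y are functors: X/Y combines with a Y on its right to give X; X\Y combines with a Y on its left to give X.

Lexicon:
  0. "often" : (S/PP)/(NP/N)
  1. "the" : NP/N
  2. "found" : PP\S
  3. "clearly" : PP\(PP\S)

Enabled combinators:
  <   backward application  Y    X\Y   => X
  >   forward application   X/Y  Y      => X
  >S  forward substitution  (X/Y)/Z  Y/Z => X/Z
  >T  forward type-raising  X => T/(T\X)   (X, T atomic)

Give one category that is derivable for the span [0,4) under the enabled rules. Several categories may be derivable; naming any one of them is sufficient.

[0,4] S   >
  [0,2] S/PP   >
    [0,1] "often" : (S/PP)/(NP/N)
    [1,2] "the" : NP/N
  [2,4] PP   <
    [2,3] "found" : PP\S
    [3,4] "clearly" : PP\(PP\S)

S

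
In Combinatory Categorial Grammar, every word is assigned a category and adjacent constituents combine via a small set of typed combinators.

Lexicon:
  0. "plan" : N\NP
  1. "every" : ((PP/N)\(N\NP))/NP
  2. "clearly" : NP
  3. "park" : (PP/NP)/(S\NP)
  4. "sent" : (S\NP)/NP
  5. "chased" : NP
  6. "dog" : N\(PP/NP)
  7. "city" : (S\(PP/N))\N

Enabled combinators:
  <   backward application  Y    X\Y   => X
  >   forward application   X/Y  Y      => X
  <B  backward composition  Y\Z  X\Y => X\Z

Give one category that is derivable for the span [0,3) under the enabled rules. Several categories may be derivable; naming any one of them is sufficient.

[0,8] S   <
  [0,3] PP/N   <
    [0,1] "plan" : N\NP
    [1,3] (PP/N)\(N\NP)   >
      [1,2] "every" : ((PP/N)\(N\NP))/NP
      [2,3] "clearly" : NP
  [3,8] S\(PP/N)   <
    [3,7] N   <
      [3,6] PP/NP   >
        [3,4] "park" : (PP/NP)/(S\NP)
        [4,6] S\NP   >
          [4,5] "sent" : (S\NP)/NP
          [5,6] "chased" : NP
      [6,7] "dog" : N\(PP/NP)
    [7,8] "city" : (S\(PP/N))\N

PP/N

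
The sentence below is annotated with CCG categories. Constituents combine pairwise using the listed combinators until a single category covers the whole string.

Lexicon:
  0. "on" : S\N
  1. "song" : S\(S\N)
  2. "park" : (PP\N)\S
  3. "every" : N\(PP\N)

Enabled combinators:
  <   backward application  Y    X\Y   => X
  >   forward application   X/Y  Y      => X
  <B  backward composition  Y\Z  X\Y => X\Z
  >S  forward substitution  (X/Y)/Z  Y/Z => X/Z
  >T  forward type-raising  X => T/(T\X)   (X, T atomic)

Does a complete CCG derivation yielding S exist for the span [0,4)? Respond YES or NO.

NO

S\N S\(S\N) (PP\N)\S N\(PP\N)
CKY chart[0,4] = {N, N/(N\N), NP/(NP\N), PP/(PP\N), S/(S\N)}; S ∉ chart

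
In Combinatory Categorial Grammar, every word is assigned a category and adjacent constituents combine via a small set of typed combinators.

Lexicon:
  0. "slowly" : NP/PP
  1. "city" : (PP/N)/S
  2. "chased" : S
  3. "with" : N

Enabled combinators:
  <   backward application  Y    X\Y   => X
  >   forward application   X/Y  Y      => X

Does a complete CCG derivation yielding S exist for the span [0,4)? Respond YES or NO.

NP/PP (PP/N)/S S N
CKY chart[0,4] = {NP}; S ∉ chart

NO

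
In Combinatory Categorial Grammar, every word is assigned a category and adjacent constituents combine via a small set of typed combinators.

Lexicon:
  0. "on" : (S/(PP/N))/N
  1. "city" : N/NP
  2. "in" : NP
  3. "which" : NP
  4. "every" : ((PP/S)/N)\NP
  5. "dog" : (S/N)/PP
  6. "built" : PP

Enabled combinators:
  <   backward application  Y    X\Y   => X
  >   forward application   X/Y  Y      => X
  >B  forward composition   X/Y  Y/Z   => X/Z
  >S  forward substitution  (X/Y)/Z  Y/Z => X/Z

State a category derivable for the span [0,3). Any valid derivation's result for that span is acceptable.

[0,7] S   >
  [0,3] S/(PP/N)   >
    [0,1] "on" : (S/(PP/N))/N
    [1,3] N   >
      [1,2] "city" : N/NP
      [2,3] "in" : NP
  [3,7] PP/N   >S
    [3,5] (PP/S)/N   <
      [3,4] "which" : NP
      [4,5] "every" : ((PP/S)/N)\NP
    [5,7] S/N   >
      [5,6] "dog" : (S/N)/PP
      [6,7] "built" : PP

S/(PP/N)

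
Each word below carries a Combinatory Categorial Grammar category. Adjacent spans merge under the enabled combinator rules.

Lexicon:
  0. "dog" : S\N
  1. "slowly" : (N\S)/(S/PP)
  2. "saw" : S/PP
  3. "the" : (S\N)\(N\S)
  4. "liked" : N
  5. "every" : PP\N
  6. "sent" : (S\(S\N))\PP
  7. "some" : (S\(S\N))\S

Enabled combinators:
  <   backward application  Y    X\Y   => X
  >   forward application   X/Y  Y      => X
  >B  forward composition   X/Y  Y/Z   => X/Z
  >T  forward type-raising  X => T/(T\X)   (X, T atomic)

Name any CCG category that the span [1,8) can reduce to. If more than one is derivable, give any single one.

S\(S\N)

[0,8] S   <
  [0,1] "dog" : S\N
  [1,8] S\(S\N)   <
    [1,7] S   <
      [1,4] S\N   <
        [1,3] N\S   >
          [1,2] "slowly" : (N\S)/(S/PP)
          [2,3] "saw" : S/PP
        [3,4] "the" : (S\N)\(N\S)
      [4,7] S\(S\N)   <
        [4,6] PP   <
          [4,5] "liked" : N
          [5,6] "every" : PP\N
        [6,7] "sent" : (S\(S\N))\PP
    [7,8] "some" : (S\(S\N))\S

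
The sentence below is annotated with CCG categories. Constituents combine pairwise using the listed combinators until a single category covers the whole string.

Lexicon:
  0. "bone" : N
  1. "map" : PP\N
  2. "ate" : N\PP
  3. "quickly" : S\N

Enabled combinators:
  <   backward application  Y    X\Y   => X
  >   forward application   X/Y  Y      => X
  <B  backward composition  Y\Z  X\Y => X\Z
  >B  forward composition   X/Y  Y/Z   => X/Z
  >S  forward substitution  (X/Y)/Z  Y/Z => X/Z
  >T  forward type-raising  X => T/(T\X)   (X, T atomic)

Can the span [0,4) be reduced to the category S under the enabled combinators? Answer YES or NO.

[0,4] S   <
  [0,2] PP   >
    [0,1] PP/(PP\N)   >T
      [0,1] "bone" : N
    [1,2] "map" : PP\N
  [2,4] S\PP   <B
    [2,3] "ate" : N\PP
    [3,4] "quickly" : S\N

YES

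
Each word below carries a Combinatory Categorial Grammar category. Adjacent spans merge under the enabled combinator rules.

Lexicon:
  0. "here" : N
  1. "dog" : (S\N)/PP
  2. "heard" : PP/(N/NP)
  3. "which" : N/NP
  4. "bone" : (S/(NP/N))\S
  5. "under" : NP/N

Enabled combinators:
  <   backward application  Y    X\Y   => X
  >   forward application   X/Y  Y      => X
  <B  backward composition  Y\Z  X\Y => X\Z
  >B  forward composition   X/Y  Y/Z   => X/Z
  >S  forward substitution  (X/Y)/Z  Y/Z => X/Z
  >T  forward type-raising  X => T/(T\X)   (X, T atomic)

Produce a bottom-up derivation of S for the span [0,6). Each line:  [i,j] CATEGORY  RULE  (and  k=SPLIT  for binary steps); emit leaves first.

[0,6] S   >
  [0,5] S/(NP/N)   <
    [0,4] S   <
      [0,1] "here" : N
      [1,4] S\N   >
        [1,2] "dog" : (S\N)/PP
        [2,4] PP   >
          [2,3] "heard" : PP/(N/NP)
          [3,4] "which" : N/NP
    [4,5] "bone" : (S/(NP/N))\S
  [5,6] "under" : NP/N

[0,1] N  lex  "here"
[1,2] (S\N)/PP  lex  "dog"
[2,3] PP/(N/NP)  lex  "heard"
[3,4] N/NP  lex  "which"
[2,4] PP  >  k=3
[1,4] S\N  >  k=2
[0,4] S  <  k=1
[4,5] (S/(NP/N))\S  lex  "bone"
[0,5] S/(NP/N)  <  k=4
[5,6] NP/N  lex  "under"
[0,6] S  >  k=5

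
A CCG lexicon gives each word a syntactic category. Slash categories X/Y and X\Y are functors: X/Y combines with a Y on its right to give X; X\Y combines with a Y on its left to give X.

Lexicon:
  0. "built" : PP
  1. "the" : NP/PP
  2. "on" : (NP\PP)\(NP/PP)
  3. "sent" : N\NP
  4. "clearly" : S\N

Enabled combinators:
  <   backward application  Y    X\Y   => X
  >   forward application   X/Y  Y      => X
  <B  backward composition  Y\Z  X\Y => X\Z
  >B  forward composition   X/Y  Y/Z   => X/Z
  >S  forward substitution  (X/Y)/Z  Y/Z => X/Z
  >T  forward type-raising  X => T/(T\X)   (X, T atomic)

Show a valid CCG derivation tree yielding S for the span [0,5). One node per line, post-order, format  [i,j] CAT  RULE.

[0,5] S   >
  [0,1] S/(S\PP)   >T
    [0,1] "built" : PP
  [1,5] S\PP   <B
    [1,3] NP\PP   <
      [1,2] "the" : NP/PP
      [2,3] "on" : (NP\PP)\(NP/PP)
    [3,5] S\NP   <B
      [3,4] "sent" : N\NP
      [4,5] "clearly" : S\N

[0,1] PP  lex  "built"
[0,1] S/(S\PP)  >T
[1,2] NP/PP  lex  "the"
[2,3] (NP\PP)\(NP/PP)  lex  "on"
[1,3] NP\PP  <  k=2
[3,4] N\NP  lex  "sent"
[4,5] S\N  lex  "clearly"
[3,5] S\NP  <B  k=4
[1,5] S\PP  <B  k=3
[0,5] S  >  k=1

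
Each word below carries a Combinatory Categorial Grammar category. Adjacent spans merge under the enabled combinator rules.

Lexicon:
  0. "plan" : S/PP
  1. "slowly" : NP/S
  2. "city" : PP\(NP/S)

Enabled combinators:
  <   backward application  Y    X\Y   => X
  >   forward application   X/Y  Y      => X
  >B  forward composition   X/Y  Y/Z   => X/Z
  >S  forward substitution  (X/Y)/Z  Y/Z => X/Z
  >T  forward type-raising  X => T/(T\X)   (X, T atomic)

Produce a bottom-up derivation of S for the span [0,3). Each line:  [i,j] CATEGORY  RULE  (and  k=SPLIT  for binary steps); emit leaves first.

[0,3] S   >
  [0,1] "plan" : S/PP
  [1,3] PP   <
    [1,2] "slowly" : NP/S
    [2,3] "city" : PP\(NP/S)

[0,1] S/PP  lex  "plan"
[1,2] NP/S  lex  "slowly"
[2,3] PP\(NP/S)  lex  "city"
[1,3] PP  <  k=2
[0,3] S  >  k=1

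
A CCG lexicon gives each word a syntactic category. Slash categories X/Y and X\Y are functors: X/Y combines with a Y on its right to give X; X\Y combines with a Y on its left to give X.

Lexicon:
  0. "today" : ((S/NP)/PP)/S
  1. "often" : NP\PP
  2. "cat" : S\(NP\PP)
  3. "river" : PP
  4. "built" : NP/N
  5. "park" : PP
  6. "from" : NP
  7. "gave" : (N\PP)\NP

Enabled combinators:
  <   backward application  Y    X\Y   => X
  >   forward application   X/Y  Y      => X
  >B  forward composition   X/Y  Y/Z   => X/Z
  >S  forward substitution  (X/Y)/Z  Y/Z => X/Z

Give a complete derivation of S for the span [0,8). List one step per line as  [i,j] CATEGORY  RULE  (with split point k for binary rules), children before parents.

[0,8] S   >
  [0,5] S/N   >B
    [0,4] S/NP   >
      [0,3] (S/NP)/PP   >
        [0,1] "today" : ((S/NP)/PP)/S
        [1,3] S   <
          [1,2] "often" : NP\PP
          [2,3] "cat" : S\(NP\PP)
      [3,4] "river" : PP
    [4,5] "built" : NP/N
  [5,8] N   <
    [5,6] "park" : PP
    [6,8] N\PP   <
      [6,7] "from" : NP
      [7,8] "gave" : (N\PP)\NP

[0,1] ((S/NP)/PP)/S  lex  "today"
[1,2] NP\PP  lex  "often"
[2,3] S\(NP\PP)  lex  "cat"
[1,3] S  <  k=2
[0,3] (S/NP)/PP  >  k=1
[3,4] PP  lex  "river"
[0,4] S/NP  >  k=3
[4,5] NP/N  lex  "built"
[0,5] S/N  >B  k=4
[5,6] PP  lex  "park"
[6,7] NP  lex  "from"
[7,8] (N\PP)\NP  lex  "gave"
[6,8] N\PP  <  k=7
[5,8] N  <  k=6
[0,8] S  >  k=5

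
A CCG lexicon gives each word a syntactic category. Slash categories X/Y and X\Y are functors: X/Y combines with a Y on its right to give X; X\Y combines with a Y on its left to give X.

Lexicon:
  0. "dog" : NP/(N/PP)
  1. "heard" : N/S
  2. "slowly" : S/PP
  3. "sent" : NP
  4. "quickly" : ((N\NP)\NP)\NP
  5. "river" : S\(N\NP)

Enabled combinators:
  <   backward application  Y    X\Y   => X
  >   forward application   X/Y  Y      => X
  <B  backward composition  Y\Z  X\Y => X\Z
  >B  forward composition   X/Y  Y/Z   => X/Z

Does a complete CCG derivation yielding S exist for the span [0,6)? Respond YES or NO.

[0,6] S   <
  [0,5] N\NP   <
    [0,3] NP   >
      [0,1] "dog" : NP/(N/PP)
      [1,3] N/PP   >B
        [1,2] "heard" : N/S
        [2,3] "slowly" : S/PP
    [3,5] (N\NP)\NP   <
      [3,4] "sent" : NP
      [4,5] "quickly" : ((N\NP)\NP)\NP
  [5,6] "river" : S\(N\NP)

YES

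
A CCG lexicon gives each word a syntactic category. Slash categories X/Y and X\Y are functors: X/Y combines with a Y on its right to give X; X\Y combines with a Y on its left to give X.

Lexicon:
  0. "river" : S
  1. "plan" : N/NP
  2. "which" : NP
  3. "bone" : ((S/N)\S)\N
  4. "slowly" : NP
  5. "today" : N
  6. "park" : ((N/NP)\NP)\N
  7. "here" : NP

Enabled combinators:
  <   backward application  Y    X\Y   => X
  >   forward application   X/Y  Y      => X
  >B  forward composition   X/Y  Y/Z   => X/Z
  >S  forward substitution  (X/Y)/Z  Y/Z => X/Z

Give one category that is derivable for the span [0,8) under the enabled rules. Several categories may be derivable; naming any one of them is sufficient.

S

[0,8] S   >
  [0,4] S/N   <
    [0,1] "river" : S
    [1,4] (S/N)\S   <
      [1,3] N   >
        [1,2] "plan" : N/NP
        [2,3] "which" : NP
      [3,4] "bone" : ((S/N)\S)\N
  [4,8] N   >
    [4,7] N/NP   <
      [4,5] "slowly" : NP
      [5,7] (N/NP)\NP   <
        [5,6] "today" : N
        [6,7] "park" : ((N/NP)\NP)\N
    [7,8] "here" : NP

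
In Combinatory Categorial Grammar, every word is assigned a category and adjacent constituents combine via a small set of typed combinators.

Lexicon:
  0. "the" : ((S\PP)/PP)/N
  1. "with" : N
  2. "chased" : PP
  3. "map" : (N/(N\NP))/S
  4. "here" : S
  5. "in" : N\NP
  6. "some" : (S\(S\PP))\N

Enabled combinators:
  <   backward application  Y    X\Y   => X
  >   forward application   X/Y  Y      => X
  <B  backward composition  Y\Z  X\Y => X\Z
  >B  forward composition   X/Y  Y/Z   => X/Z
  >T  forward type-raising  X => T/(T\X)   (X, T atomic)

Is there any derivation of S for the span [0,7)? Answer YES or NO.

[0,7] S   <
  [0,3] S\PP   >
    [0,2] (S\PP)/PP   >
      [0,1] "the" : ((S\PP)/PP)/N
      [1,2] "with" : N
    [2,3] "chased" : PP
  [3,7] S\(S\PP)   <
    [3,6] N   >
      [3,5] N/(N\NP)   >
        [3,4] "map" : (N/(N\NP))/S
        [4,5] "here" : S
      [5,6] "in" : N\NP
    [6,7] "some" : (S\(S\PP))\N

YES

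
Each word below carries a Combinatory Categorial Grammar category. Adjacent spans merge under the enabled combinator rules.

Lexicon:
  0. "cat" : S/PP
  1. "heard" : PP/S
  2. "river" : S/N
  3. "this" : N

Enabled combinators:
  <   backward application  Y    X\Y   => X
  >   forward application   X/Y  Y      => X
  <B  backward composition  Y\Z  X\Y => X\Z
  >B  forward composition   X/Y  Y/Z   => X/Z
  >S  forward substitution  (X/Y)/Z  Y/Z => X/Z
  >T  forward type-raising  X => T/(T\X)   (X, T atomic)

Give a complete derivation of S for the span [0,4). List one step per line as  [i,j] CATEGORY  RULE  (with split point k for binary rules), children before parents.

[0,1] S/PP  lex  "cat"
[1,2] PP/S  lex  "heard"
[0,2] S/S  >B  k=1
[2,3] S/N  lex  "river"
[0,3] S/N  >B  k=2
[3,4] N  lex  "this"
[0,4] S  >  k=3

[0,4] S   >
  [0,3] S/N   >B
    [0,2] S/S   >B
      [0,1] "cat" : S/PP
      [1,2] "heard" : PP/S
    [2,3] "river" : S/N
  [3,4] "this" : N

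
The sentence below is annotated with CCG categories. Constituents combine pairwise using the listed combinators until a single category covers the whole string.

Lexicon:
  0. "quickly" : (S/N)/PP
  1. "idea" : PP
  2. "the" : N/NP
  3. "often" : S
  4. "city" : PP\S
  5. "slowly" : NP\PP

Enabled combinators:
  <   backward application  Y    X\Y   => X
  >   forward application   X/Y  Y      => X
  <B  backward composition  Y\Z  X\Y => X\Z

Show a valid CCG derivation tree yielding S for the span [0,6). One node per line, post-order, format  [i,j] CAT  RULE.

[0,1] (S/N)/PP  lex  "quickly"
[1,2] PP  lex  "idea"
[0,2] S/N  >  k=1
[2,3] N/NP  lex  "the"
[3,4] S  lex  "often"
[4,5] PP\S  lex  "city"
[3,5] PP  <  k=4
[5,6] NP\PP  lex  "slowly"
[3,6] NP  <  k=5
[2,6] N  >  k=3
[0,6] S  >  k=2

[0,6] S   >
  [0,2] S/N   >
    [0,1] "quickly" : (S/N)/PP
    [1,2] "idea" : PP
  [2,6] N   >
    [2,3] "the" : N/NP
    [3,6] NP   <
      [3,5] PP   <
        [3,4] "often" : S
        [4,5] "city" : PP\S
      [5,6] "slowly" : NP\PP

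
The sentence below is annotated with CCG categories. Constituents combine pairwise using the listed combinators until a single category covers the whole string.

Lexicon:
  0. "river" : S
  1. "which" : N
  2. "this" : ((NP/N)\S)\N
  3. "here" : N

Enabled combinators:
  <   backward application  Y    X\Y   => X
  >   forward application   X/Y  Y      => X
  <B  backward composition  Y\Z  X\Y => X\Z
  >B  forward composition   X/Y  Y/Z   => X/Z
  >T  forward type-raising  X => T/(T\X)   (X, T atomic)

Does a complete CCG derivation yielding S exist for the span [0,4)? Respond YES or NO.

NO

S N ((NP/N)\S)\N N
CKY chart[0,4] = {N/(N\NP), NP, NP/(NP\NP), NP/(N\N), PP/(PP\NP), S/(S\NP)}; S ∉ chart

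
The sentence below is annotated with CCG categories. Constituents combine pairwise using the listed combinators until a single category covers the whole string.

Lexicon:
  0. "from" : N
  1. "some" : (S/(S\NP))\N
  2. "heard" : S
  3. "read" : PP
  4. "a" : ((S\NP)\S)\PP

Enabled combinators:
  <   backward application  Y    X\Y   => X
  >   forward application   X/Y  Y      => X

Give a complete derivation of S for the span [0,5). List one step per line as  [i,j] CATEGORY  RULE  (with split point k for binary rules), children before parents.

[0,5] S   >
  [0,2] S/(S\NP)   <
    [0,1] "from" : N
    [1,2] "some" : (S/(S\NP))\N
  [2,5] S\NP   <
    [2,3] "heard" : S
    [3,5] (S\NP)\S   <
      [3,4] "read" : PP
      [4,5] "a" : ((S\NP)\S)\PP

[0,1] N  lex  "from"
[1,2] (S/(S\NP))\N  lex  "some"
[0,2] S/(S\NP)  <  k=1
[2,3] S  lex  "heard"
[3,4] PP  lex  "read"
[4,5] ((S\NP)\S)\PP  lex  "a"
[3,5] (S\NP)\S  <  k=4
[2,5] S\NP  <  k=3
[0,5] S  >  k=2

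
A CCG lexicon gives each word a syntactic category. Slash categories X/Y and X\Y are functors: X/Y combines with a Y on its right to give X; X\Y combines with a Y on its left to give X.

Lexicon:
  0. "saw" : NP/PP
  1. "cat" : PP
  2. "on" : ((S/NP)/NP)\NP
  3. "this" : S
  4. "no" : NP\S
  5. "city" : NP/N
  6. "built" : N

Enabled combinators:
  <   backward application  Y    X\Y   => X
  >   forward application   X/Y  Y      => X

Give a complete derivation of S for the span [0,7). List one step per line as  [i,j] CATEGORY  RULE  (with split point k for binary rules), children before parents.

[0,7] S   >
  [0,5] S/NP   >
    [0,3] (S/NP)/NP   <
      [0,2] NP   >
        [0,1] "saw" : NP/PP
        [1,2] "cat" : PP
      [2,3] "on" : ((S/NP)/NP)\NP
    [3,5] NP   <
      [3,4] "this" : S
      [4,5] "no" : NP\S
  [5,7] NP   >
    [5,6] "city" : NP/N
    [6,7] "built" : N

[0,1] NP/PP  lex  "saw"
[1,2] PP  lex  "cat"
[0,2] NP  >  k=1
[2,3] ((S/NP)/NP)\NP  lex  "on"
[0,3] (S/NP)/NP  <  k=2
[3,4] S  lex  "this"
[4,5] NP\S  lex  "no"
[3,5] NP  <  k=4
[0,5] S/NP  >  k=3
[5,6] NP/N  lex  "city"
[6,7] N  lex  "built"
[5,7] NP  >  k=6
[0,7] S  >  k=5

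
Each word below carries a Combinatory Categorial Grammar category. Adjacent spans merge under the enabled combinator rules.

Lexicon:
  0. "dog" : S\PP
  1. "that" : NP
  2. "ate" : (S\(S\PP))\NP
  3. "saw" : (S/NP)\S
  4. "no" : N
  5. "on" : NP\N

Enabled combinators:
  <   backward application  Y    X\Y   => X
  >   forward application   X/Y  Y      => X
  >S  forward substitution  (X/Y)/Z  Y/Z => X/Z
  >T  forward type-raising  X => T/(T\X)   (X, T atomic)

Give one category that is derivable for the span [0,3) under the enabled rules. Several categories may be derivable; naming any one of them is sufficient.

[0,6] S   >
  [0,4] S/NP   <
    [0,3] S   <
      [0,1] "dog" : S\PP
      [1,3] S\(S\PP)   <
        [1,2] "that" : NP
        [2,3] "ate" : (S\(S\PP))\NP
    [3,4] "saw" : (S/NP)\S
  [4,6] NP   >
    [4,5] NP/(NP\N)   >T
      [4,5] "no" : N
    [5,6] "on" : NP\N

S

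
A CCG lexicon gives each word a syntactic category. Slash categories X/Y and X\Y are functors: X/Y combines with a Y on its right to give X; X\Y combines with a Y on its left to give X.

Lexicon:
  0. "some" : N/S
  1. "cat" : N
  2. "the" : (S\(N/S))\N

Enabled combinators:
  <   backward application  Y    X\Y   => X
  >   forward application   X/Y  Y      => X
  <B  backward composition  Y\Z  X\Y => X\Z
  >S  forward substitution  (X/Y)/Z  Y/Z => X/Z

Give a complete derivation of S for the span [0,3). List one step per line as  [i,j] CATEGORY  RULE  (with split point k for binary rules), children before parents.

[0,3] S   <
  [0,1] "some" : N/S
  [1,3] S\(N/S)   <
    [1,2] "cat" : N
    [2,3] "the" : (S\(N/S))\N

[0,1] N/S  lex  "some"
[1,2] N  lex  "cat"
[2,3] (S\(N/S))\N  lex  "the"
[1,3] S\(N/S)  <  k=2
[0,3] S  <  k=1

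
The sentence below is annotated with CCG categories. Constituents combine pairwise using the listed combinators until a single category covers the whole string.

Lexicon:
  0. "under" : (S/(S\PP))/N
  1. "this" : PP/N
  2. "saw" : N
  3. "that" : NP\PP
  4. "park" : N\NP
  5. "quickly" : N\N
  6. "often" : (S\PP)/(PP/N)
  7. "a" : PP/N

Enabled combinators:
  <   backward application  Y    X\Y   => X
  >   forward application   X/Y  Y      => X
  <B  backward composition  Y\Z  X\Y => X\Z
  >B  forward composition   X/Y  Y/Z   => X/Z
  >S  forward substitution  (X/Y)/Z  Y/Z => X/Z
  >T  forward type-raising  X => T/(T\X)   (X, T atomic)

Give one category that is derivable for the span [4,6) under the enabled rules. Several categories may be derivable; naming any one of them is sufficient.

[0,8] S   >
  [0,6] S/(S\PP)   >
    [0,1] "under" : (S/(S\PP))/N
    [1,6] N   <
      [1,4] NP   <
        [1,3] PP   >
          [1,2] "this" : PP/N
          [2,3] "saw" : N
        [3,4] "that" : NP\PP
      [4,6] N\NP   <B
        [4,5] "park" : N\NP
        [5,6] "quickly" : N\N
  [6,8] S\PP   >
    [6,7] "often" : (S\PP)/(PP/N)
    [7,8] "a" : PP/N

N\NP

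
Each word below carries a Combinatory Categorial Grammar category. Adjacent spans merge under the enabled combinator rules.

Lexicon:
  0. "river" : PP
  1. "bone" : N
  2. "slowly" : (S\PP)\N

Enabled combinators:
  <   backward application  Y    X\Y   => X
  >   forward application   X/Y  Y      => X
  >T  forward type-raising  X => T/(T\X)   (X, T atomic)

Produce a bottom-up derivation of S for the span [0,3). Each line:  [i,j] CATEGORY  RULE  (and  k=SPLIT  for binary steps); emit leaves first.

[0,1] PP  lex  "river"
[1,2] N  lex  "bone"
[2,3] (S\PP)\N  lex  "slowly"
[1,3] S\PP  <  k=2
[0,3] S  <  k=1

[0,3] S   <
  [0,1] "river" : PP
  [1,3] S\PP   <
    [1,2] "bone" : N
    [2,3] "slowly" : (S\PP)\N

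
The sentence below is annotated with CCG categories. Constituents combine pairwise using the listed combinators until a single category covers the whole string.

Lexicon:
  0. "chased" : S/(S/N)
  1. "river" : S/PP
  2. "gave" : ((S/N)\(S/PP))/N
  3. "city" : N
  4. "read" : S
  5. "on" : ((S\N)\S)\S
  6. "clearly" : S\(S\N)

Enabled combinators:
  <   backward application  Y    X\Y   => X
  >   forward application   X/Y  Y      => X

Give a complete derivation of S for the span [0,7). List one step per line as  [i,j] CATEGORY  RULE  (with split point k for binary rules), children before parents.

[0,1] S/(S/N)  lex  "chased"
[1,2] S/PP  lex  "river"
[2,3] ((S/N)\(S/PP))/N  lex  "gave"
[3,4] N  lex  "city"
[2,4] (S/N)\(S/PP)  >  k=3
[1,4] S/N  <  k=2
[0,4] S  >  k=1
[4,5] S  lex  "read"
[5,6] ((S\N)\S)\S  lex  "on"
[4,6] (S\N)\S  <  k=5
[0,6] S\N  <  k=4
[6,7] S\(S\N)  lex  "clearly"
[0,7] S  <  k=6

[0,7] S   <
  [0,6] S\N   <
    [0,4] S   >
      [0,1] "chased" : S/(S/N)
      [1,4] S/N   <
        [1,2] "river" : S/PP
        [2,4] (S/N)\(S/PP)   >
          [2,3] "gave" : ((S/N)\(S/PP))/N
          [3,4] "city" : N
    [4,6] (S\N)\S   <
      [4,5] "read" : S
      [5,6] "on" : ((S\N)\S)\S
  [6,7] "clearly" : S\(S\N)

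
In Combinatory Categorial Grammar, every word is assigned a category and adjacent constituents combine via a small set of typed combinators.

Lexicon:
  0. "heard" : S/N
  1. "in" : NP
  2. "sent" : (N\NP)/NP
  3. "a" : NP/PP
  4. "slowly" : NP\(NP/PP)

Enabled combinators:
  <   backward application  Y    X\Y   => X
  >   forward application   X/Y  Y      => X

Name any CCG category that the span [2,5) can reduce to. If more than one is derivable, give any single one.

[0,5] S   >
  [0,1] "heard" : S/N
  [1,5] N   <
    [1,2] "in" : NP
    [2,5] N\NP   >
      [2,3] "sent" : (N\NP)/NP
      [3,5] NP   <
        [3,4] "a" : NP/PP
        [4,5] "slowly" : NP\(NP/PP)

N\NP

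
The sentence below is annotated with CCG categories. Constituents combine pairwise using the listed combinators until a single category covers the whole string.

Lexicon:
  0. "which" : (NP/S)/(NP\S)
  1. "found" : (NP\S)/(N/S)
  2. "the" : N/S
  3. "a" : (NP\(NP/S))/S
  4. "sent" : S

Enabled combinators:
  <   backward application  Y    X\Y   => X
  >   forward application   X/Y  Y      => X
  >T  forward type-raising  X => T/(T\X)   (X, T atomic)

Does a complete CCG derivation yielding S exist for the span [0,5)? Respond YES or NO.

NO

(NP/S)/(NP\S) (NP\S)/(N/S) N/S (NP\(NP/S))/S S
CKY chart[0,5] = {N/(N\NP), NP, NP/(NP\NP), PP/(PP\NP), S/(S\NP)}; S ∉ chart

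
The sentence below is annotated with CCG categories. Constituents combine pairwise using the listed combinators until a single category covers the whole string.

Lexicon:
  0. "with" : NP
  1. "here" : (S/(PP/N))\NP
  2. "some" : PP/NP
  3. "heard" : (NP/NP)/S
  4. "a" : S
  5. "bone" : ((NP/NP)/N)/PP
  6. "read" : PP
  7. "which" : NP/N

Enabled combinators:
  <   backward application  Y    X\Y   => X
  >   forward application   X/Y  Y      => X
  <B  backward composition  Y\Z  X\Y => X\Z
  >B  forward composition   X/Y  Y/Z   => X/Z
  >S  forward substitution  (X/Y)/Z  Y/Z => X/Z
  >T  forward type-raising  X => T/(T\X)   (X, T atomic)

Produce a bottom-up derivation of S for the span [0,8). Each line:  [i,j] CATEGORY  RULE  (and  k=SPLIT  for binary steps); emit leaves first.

[0,8] S   >
  [0,2] S/(PP/N)   <
    [0,1] "with" : NP
    [1,2] "here" : (S/(PP/N))\NP
  [2,8] PP/N   >B
    [2,5] PP/NP   >B
      [2,3] "some" : PP/NP
      [3,5] NP/NP   >
        [3,4] "heard" : (NP/NP)/S
        [4,5] "a" : S
    [5,8] NP/N   >S
      [5,7] (NP/NP)/N   >
        [5,6] "bone" : ((NP/NP)/N)/PP
        [6,7] "read" : PP
      [7,8] "which" : NP/N

[0,1] NP  lex  "with"
[1,2] (S/(PP/N))\NP  lex  "here"
[0,2] S/(PP/N)  <  k=1
[2,3] PP/NP  lex  "some"
[3,4] (NP/NP)/S  lex  "heard"
[4,5] S  lex  "a"
[3,5] NP/NP  >  k=4
[2,5] PP/NP  >B  k=3
[5,6] ((NP/NP)/N)/PP  lex  "bone"
[6,7] PP  lex  "read"
[5,7] (NP/NP)/N  >  k=6
[7,8] NP/N  lex  "which"
[5,8] NP/N  >S  k=7
[2,8] PP/N  >B  k=5
[0,8] S  >  k=2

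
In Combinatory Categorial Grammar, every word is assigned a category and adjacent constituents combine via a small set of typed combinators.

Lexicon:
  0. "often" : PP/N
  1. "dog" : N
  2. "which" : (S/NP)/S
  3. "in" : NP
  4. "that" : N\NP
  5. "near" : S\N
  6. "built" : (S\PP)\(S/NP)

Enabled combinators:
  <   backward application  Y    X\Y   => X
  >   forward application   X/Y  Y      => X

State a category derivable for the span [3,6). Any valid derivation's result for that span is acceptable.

[0,7] S   <
  [0,2] PP   >
    [0,1] "often" : PP/N
    [1,2] "dog" : N
  [2,7] S\PP   <
    [2,6] S/NP   >
      [2,3] "which" : (S/NP)/S
      [3,6] S   <
        [3,5] N   <
          [3,4] "in" : NP
          [4,5] "that" : N\NP
        [5,6] "near" : S\N
    [6,7] "built" : (S\PP)\(S/NP)

S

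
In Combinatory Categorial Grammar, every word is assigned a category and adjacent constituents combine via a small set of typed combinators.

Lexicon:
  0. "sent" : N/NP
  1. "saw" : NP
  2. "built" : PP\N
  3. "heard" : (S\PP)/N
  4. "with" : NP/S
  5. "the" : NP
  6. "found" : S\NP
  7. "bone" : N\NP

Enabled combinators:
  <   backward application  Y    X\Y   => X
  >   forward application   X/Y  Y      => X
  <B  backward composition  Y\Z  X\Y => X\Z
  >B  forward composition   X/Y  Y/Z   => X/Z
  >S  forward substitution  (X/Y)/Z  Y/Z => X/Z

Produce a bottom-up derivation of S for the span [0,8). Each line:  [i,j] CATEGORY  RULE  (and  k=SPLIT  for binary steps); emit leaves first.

[0,1] N/NP  lex  "sent"
[1,2] NP  lex  "saw"
[0,2] N  >  k=1
[2,3] PP\N  lex  "built"
[0,3] PP  <  k=2
[3,4] (S\PP)/N  lex  "heard"
[4,5] NP/S  lex  "with"
[5,6] NP  lex  "the"
[6,7] S\NP  lex  "found"
[5,7] S  <  k=6
[4,7] NP  >  k=5
[7,8] N\NP  lex  "bone"
[4,8] N  <  k=7
[3,8] S\PP  >  k=4
[0,8] S  <  k=3

[0,8] S   <
  [0,3] PP   <
    [0,2] N   >
      [0,1] "sent" : N/NP
      [1,2] "saw" : NP
    [2,3] "built" : PP\N
  [3,8] S\PP   >
    [3,4] "heard" : (S\PP)/N
    [4,8] N   <
      [4,7] NP   >
        [4,5] "with" : NP/S
        [5,7] S   <
          [5,6] "the" : NP
          [6,7] "found" : S\NP
      [7,8] "bone" : N\NP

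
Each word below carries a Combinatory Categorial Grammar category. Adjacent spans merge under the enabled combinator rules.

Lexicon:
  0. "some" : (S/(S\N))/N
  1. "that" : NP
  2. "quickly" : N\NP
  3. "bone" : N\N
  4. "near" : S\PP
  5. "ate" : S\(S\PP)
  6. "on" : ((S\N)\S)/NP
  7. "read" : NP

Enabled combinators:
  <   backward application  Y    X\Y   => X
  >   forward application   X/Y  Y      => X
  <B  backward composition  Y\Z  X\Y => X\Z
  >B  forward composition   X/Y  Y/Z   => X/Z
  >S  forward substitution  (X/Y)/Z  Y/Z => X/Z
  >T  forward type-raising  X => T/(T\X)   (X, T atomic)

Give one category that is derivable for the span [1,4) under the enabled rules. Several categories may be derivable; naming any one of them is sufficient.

[0,8] S   >
  [0,4] S/(S\N)   >
    [0,1] "some" : (S/(S\N))/N
    [1,4] N   >
      [1,2] N/(N\NP)   >T
        [1,2] "that" : NP
      [2,4] N\NP   <B
        [2,3] "quickly" : N\NP
        [3,4] "bone" : N\N
  [4,8] S\N   <
    [4,6] S   <
      [4,5] "near" : S\PP
      [5,6] "ate" : S\(S\PP)
    [6,8] (S\N)\S   >
      [6,7] "on" : ((S\N)\S)/NP
      [7,8] "read" : NP

N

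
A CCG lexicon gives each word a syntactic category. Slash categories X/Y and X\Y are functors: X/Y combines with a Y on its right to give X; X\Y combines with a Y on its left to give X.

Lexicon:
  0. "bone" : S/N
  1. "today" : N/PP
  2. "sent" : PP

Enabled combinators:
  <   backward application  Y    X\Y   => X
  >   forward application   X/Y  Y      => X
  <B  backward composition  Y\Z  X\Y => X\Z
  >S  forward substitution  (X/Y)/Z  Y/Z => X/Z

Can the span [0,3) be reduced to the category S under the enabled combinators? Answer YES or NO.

[0,3] S   >
  [0,1] "bone" : S/N
  [1,3] N   >
    [1,2] "today" : N/PP
    [2,3] "sent" : PP

YES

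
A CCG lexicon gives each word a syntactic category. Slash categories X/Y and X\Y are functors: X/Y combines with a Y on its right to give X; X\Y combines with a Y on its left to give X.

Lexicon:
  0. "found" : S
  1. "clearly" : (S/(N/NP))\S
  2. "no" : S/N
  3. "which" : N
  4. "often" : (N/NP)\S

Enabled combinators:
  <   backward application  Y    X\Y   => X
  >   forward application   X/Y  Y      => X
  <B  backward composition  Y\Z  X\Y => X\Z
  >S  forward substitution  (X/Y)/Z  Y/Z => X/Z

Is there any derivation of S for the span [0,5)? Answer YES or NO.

[0,5] S   >
  [0,2] S/(N/NP)   <
    [0,1] "found" : S
    [1,2] "clearly" : (S/(N/NP))\S
  [2,5] N/NP   <
    [2,4] S   >
      [2,3] "no" : S/N
      [3,4] "which" : N
    [4,5] "often" : (N/NP)\S

YES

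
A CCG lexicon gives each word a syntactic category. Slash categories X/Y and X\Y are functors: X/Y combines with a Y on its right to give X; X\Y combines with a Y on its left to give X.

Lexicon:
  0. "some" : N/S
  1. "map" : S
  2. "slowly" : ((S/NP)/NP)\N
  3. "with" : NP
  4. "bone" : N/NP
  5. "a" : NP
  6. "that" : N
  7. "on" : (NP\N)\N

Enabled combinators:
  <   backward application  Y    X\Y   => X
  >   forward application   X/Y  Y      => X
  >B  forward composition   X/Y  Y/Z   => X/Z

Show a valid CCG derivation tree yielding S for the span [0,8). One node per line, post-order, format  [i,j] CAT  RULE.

[0,1] N/S  lex  "some"
[1,2] S  lex  "map"
[0,2] N  >  k=1
[2,3] ((S/NP)/NP)\N  lex  "slowly"
[0,3] (S/NP)/NP  <  k=2
[3,4] NP  lex  "with"
[0,4] S/NP  >  k=3
[4,5] N/NP  lex  "bone"
[5,6] NP  lex  "a"
[4,6] N  >  k=5
[6,7] N  lex  "that"
[7,8] (NP\N)\N  lex  "on"
[6,8] NP\N  <  k=7
[4,8] NP  <  k=6
[0,8] S  >  k=4

[0,8] S   >
  [0,4] S/NP   >
    [0,3] (S/NP)/NP   <
      [0,2] N   >
        [0,1] "some" : N/S
        [1,2] "map" : S
      [2,3] "slowly" : ((S/NP)/NP)\N
    [3,4] "with" : NP
  [4,8] NP   <
    [4,6] N   >
      [4,5] "bone" : N/NP
      [5,6] "a" : NP
    [6,8] NP\N   <
      [6,7] "that" : N
      [7,8] "on" : (NP\N)\N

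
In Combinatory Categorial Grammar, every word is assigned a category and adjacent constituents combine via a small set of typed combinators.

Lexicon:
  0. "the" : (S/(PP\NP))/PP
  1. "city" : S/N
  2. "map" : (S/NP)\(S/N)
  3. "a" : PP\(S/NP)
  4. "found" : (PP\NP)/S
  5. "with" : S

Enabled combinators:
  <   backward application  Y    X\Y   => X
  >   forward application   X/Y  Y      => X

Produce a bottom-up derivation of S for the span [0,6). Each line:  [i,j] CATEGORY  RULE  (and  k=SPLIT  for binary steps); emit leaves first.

[0,6] S   >
  [0,4] S/(PP\NP)   >
    [0,1] "the" : (S/(PP\NP))/PP
    [1,4] PP   <
      [1,3] S/NP   <
        [1,2] "city" : S/N
        [2,3] "map" : (S/NP)\(S/N)
      [3,4] "a" : PP\(S/NP)
  [4,6] PP\NP   >
    [4,5] "found" : (PP\NP)/S
    [5,6] "with" : S

[0,1] (S/(PP\NP))/PP  lex  "the"
[1,2] S/N  lex  "city"
[2,3] (S/NP)\(S/N)  lex  "map"
[1,3] S/NP  <  k=2
[3,4] PP\(S/NP)  lex  "a"
[1,4] PP  <  k=3
[0,4] S/(PP\NP)  >  k=1
[4,5] (PP\NP)/S  lex  "found"
[5,6] S  lex  "with"
[4,6] PP\NP  >  k=5
[0,6] S  >  k=4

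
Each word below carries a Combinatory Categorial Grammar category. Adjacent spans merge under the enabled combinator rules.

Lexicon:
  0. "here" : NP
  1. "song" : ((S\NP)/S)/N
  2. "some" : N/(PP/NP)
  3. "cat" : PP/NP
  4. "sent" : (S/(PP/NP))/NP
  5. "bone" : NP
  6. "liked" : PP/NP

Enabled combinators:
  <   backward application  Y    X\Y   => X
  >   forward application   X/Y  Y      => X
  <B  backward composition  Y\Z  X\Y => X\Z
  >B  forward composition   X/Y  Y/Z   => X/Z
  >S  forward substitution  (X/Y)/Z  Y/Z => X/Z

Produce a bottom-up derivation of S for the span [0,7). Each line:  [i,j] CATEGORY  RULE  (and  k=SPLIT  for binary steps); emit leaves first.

[0,7] S   <
  [0,1] "here" : NP
  [1,7] S\NP   >
    [1,4] (S\NP)/S   >
      [1,2] "song" : ((S\NP)/S)/N
      [2,4] N   >
        [2,3] "some" : N/(PP/NP)
        [3,4] "cat" : PP/NP
    [4,7] S   >
      [4,6] S/(PP/NP)   >
        [4,5] "sent" : (S/(PP/NP))/NP
        [5,6] "bone" : NP
      [6,7] "liked" : PP/NP

[0,1] NP  lex  "here"
[1,2] ((S\NP)/S)/N  lex  "song"
[2,3] N/(PP/NP)  lex  "some"
[3,4] PP/NP  lex  "cat"
[2,4] N  >  k=3
[1,4] (S\NP)/S  >  k=2
[4,5] (S/(PP/NP))/NP  lex  "sent"
[5,6] NP  lex  "bone"
[4,6] S/(PP/NP)  >  k=5
[6,7] PP/NP  lex  "liked"
[4,7] S  >  k=6
[1,7] S\NP  >  k=4
[0,7] S  <  k=1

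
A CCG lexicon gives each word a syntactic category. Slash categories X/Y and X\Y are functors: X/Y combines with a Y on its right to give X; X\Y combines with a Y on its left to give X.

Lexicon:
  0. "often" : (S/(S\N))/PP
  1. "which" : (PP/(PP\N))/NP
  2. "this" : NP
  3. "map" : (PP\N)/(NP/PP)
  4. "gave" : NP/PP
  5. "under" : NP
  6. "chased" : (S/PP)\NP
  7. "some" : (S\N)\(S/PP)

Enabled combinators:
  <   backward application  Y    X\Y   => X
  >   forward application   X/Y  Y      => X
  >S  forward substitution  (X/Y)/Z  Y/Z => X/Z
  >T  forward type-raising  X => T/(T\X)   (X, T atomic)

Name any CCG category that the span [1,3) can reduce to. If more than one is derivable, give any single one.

PP/(PP\N)

[0,8] S   >
  [0,5] S/(S\N)   >
    [0,1] "often" : (S/(S\N))/PP
    [1,5] PP   >
      [1,3] PP/(PP\N)   >
        [1,2] "which" : (PP/(PP\N))/NP
        [2,3] "this" : NP
      [3,5] PP\N   >
        [3,4] "map" : (PP\N)/(NP/PP)
        [4,5] "gave" : NP/PP
  [5,8] S\N   <
    [5,7] S/PP   <
      [5,6] "under" : NP
      [6,7] "chased" : (S/PP)\NP
    [7,8] "some" : (S\N)\(S/PP)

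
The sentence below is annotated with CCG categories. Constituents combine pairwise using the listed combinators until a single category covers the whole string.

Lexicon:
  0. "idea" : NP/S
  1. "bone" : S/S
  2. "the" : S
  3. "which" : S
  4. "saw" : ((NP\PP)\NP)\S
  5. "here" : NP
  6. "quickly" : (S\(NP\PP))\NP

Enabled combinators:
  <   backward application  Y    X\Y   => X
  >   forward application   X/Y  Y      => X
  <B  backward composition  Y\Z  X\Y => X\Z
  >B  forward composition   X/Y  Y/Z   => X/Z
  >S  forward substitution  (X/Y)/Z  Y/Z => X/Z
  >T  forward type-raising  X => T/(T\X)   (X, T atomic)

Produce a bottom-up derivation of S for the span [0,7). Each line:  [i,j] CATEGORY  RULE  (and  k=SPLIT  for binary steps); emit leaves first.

[0,1] NP/S  lex  "idea"
[1,2] S/S  lex  "bone"
[0,2] NP/S  >B  k=1
[2,3] S  lex  "the"
[0,3] NP  >  k=2
[3,4] S  lex  "which"
[4,5] ((NP\PP)\NP)\S  lex  "saw"
[3,5] (NP\PP)\NP  <  k=4
[5,6] NP  lex  "here"
[6,7] (S\(NP\PP))\NP  lex  "quickly"
[5,7] S\(NP\PP)  <  k=6
[3,7] S\NP  <B  k=5
[0,7] S  <  k=3

[0,7] S   <
  [0,3] NP   >
    [0,2] NP/S   >B
      [0,1] "idea" : NP/S
      [1,2] "bone" : S/S
    [2,3] "the" : S
  [3,7] S\NP   <B
    [3,5] (NP\PP)\NP   <
      [3,4] "which" : S
      [4,5] "saw" : ((NP\PP)\NP)\S
    [5,7] S\(NP\PP)   <
      [5,6] "here" : NP
      [6,7] "quickly" : (S\(NP\PP))\NP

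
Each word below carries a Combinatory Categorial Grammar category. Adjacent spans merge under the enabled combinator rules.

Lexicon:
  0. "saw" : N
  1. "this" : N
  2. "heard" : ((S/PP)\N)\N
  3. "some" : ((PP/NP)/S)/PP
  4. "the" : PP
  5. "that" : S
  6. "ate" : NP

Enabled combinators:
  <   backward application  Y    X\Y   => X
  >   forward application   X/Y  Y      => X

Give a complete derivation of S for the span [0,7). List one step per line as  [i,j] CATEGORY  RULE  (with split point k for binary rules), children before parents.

[0,1] N  lex  "saw"
[1,2] N  lex  "this"
[2,3] ((S/PP)\N)\N  lex  "heard"
[1,3] (S/PP)\N  <  k=2
[0,3] S/PP  <  k=1
[3,4] ((PP/NP)/S)/PP  lex  "some"
[4,5] PP  lex  "the"
[3,5] (PP/NP)/S  >  k=4
[5,6] S  lex  "that"
[3,6] PP/NP  >  k=5
[6,7] NP  lex  "ate"
[3,7] PP  >  k=6
[0,7] S  >  k=3

[0,7] S   >
  [0,3] S/PP   <
    [0,1] "saw" : N
    [1,3] (S/PP)\N   <
      [1,2] "this" : N
      [2,3] "heard" : ((S/PP)\N)\N
  [3,7] PP   >
    [3,6] PP/NP   >
      [3,5] (PP/NP)/S   >
        [3,4] "some" : ((PP/NP)/S)/PP
        [4,5] "the" : PP
      [5,6] "that" : S
    [6,7] "ate" : NP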